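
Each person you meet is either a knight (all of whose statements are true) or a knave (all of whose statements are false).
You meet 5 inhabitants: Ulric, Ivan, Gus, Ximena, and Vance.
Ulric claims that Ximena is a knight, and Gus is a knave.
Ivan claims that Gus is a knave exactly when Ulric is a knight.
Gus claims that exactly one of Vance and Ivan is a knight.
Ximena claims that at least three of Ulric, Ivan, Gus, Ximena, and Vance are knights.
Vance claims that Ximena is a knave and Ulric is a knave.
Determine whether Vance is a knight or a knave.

Vance is a knave.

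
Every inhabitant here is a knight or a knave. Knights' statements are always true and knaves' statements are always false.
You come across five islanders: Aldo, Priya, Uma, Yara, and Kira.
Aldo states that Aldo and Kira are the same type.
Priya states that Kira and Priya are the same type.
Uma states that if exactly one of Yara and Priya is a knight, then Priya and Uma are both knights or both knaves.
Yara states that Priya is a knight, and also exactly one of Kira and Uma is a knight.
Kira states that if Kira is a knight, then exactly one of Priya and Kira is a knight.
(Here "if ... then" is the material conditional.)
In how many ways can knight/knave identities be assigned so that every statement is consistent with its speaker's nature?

Consistent assignments:
  Aldo=knight, Priya=knave, Uma=knight, Yara=knave, Kira=knight
  Aldo=knave, Priya=knave, Uma=knight, Yara=knave, Kira=knight

2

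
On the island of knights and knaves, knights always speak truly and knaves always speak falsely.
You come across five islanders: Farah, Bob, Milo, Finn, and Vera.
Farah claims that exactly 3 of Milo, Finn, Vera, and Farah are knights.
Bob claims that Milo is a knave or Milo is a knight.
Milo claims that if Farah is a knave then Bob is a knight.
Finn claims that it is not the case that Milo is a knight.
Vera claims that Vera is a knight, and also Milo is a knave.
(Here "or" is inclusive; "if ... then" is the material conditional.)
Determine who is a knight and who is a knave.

Knights: Bob and Milo. Knaves: Farah, Finn, and Vera.

Suppose Farah is a knight. Then Farah's statement "exactly 3 of Milo, Finn, Vera, and Farah are knights" would have to be true. Checking the 16 ways to assign the others, none is consistent with every speaker.
(For instance, with Bob=knight, Milo=knight, Finn=knave, Vera=knave, Farah's claim "exactly 3 of Milo, Finn, Vera, and Farah are knights" comes out false where it would need to be true.)
So Farah must be a knave, making "exactly 3 of Milo, Finn, Vera, and Farah are knights" false. Taking Farah=knave, Bob=knight, Milo=knight, Finn=knave, Vera=knave, each remaining statement checks out:
  Bob (knight): "Milo is a knave or Milo is a knight" — true. ✓
  Milo (knight): "if Farah is a knave then Bob is a knight" — true. ✓
  Finn (knave): "it is not the case that Milo is a knight" — false. ✓
  Vera (knave): "Vera is a knight, and also Milo is a knave" — false. ✓
This is the unique consistent assignment.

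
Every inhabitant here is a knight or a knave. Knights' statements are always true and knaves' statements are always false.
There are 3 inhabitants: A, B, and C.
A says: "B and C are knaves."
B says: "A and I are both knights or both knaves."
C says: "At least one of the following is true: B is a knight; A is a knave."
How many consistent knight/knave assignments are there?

Consistent assignments:
  A=knight, B=knave, C=knave

1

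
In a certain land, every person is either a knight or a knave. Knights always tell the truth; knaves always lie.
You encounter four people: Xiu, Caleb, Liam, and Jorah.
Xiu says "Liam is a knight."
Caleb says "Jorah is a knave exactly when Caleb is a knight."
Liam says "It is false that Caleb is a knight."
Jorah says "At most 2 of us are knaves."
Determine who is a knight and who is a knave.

Xiu is a knave; "Liam is a knight" is False, as required.
Since Caleb is a knight, "Jorah is a knave exactly when Caleb is a knight" needs to be true, which holds.
Since Liam is a knave, "it is false that Caleb is a knight" needs to be False, which holds.
As a knave, Jorah's statement "at most 2 of us are knaves" should be False; it is.

Xiu is a knave, Caleb is a knight, Liam is a knave, and Jorah is a knave.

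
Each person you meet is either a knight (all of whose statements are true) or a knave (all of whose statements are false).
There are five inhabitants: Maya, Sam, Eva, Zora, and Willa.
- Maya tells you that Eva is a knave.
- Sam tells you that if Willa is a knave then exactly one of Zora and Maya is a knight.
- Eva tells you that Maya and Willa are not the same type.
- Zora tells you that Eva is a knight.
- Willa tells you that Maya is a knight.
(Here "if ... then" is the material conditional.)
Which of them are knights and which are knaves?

Maya is a knight, Sam is a knight, Eva is a knave, Zora is a knave, and Willa is a knight.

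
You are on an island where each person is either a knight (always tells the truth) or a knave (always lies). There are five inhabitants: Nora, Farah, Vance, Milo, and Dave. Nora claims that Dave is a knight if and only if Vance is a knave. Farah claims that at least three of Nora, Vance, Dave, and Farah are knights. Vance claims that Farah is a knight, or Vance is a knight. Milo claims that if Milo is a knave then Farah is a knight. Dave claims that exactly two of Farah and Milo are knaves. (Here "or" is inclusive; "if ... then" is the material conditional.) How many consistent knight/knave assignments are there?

5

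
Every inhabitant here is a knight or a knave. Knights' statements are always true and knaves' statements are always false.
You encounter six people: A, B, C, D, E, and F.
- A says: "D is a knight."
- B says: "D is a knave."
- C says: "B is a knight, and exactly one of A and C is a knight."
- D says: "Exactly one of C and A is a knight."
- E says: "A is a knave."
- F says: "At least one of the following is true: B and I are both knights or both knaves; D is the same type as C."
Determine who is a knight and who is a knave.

A is a knave, B is a knight, C is a knave, D is a knave, E is a knight, and F is a knight.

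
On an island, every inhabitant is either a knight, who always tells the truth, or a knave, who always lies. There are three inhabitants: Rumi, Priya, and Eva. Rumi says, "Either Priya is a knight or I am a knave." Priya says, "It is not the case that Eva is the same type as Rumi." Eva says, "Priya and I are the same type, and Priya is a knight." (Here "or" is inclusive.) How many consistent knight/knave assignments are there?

1

Consistent assignments:
  Rumi=knight, Priya=knight, Eva=knave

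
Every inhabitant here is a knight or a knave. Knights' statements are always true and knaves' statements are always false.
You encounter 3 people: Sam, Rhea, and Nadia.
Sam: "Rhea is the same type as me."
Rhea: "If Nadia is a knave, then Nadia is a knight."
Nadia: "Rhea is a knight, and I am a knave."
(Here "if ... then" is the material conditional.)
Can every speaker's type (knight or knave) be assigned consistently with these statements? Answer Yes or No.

No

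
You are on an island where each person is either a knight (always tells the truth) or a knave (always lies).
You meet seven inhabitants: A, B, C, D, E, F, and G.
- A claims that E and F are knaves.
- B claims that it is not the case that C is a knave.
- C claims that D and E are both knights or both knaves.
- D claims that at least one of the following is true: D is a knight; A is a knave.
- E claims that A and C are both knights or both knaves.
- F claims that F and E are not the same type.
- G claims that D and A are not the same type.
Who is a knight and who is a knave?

Knights: A and D. Knaves: B, C, E, F, and G.

As a knight, A's statement "E and F are knaves" should be true; it is.
B is a knave, and the claim "it is not the case that C is a knave" is indeed False.
C is a knave, and the claim "D and E are both knights or both knaves" is indeed False.
As a knight, D's statement "at least one of the following is true: D is a knight; A is a knave" should be true; it is.
E is a knave; "A and C are both knights or both knaves" is False, as required.
F (knave): "F and E are not the same type" — False. ✓
As a knave, G's statement "D and A are not the same type" should be False; it is.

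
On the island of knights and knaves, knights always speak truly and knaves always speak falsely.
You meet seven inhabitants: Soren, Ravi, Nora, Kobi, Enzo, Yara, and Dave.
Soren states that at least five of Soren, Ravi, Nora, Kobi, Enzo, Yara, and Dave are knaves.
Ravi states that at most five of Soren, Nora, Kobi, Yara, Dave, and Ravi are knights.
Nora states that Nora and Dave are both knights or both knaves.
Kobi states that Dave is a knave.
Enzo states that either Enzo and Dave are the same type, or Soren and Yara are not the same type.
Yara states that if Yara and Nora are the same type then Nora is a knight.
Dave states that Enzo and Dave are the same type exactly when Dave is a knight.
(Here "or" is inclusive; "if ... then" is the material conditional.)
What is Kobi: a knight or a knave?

Kobi is a knave.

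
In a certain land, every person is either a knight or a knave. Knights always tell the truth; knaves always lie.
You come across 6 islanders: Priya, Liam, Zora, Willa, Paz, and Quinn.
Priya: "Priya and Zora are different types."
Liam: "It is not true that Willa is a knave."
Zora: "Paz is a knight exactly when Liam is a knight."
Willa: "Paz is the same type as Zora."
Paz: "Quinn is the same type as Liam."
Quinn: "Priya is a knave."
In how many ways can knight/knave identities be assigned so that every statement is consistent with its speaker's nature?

2

Consistent assignments:
  Priya=knight, Liam=knight, Zora=knave, Willa=knight, Paz=knave, Quinn=knave
  Priya=knight, Liam=knave, Zora=knave, Willa=knave, Paz=knight, Quinn=knave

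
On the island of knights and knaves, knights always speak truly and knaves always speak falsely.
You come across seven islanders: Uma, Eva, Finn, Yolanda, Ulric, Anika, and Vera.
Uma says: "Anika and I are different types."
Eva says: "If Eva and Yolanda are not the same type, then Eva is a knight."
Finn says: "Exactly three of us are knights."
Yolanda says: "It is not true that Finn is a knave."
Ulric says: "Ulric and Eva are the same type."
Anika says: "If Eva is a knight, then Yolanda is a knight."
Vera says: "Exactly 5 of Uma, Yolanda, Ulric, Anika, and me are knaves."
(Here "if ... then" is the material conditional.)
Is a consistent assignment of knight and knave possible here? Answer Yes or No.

Yes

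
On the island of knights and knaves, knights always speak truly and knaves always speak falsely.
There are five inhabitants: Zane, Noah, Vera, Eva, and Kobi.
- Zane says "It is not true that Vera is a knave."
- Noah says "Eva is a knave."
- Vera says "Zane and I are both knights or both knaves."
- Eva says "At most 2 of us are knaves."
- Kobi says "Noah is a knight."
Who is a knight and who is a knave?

Zane is a knight, Noah is a knave, Vera is a knight, Eva is a knight, and Kobi is a knave.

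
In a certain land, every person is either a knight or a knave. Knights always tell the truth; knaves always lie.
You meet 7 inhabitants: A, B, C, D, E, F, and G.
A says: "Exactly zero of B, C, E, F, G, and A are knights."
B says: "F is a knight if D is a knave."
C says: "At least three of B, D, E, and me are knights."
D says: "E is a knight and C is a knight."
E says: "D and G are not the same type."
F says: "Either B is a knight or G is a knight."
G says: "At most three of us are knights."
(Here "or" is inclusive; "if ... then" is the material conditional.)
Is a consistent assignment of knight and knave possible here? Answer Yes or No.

One consistent assignment: A=knave, B=knight, C=knight, D=knight, E=knight, F=knight, G=knave.

Yes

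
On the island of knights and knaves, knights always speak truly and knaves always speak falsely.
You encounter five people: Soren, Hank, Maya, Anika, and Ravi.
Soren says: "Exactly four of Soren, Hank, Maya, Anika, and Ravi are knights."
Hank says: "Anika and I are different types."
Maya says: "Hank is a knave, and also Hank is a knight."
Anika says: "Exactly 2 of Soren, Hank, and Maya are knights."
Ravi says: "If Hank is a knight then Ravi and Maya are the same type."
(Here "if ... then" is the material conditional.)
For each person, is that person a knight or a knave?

Soren is a knave, Hank is a knave, Maya is a knave, Anika is a knave, and Ravi is a knight.

Soren is a knave, and the claim "exactly four of Soren, Hank, Maya, Anika, and Ravi are knights" is indeed False.
Hank (knave): "Anika and I are different types" — False. ✓
As a knave, Maya's statement "Hank is a knave, and also Hank is a knight" should be False; it is.
Since Anika is a knave, "exactly 2 of Soren, Hank, and Maya are knights" needs to be False, which holds.
Ravi is a knight, so "if Hank is a knight then Ravi and Maya are the same type" must be true — and it is.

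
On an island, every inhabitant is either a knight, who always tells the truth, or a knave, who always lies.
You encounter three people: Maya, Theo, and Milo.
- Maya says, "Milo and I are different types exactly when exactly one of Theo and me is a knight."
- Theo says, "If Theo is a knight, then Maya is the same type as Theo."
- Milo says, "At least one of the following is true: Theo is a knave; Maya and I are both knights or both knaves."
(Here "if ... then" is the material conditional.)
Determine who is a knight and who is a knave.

Maya is a knight, Theo is a knight, and Milo is a knight.

Suppose Maya is a knave. Then Maya's statement "Milo and I are different types exactly when exactly one of Theo and me is a knight" would have to be false. Checking the 4 ways to assign the others, none is consistent with every speaker.
(For instance, with Theo=knight, Milo=knight, Maya's claim "Milo and I are different types exactly when exactly one of Theo and me is a knight" comes out true where it would need to be false.)
So Maya must be a knight, making "Milo and I are different types exactly when exactly one of Theo and me is a knight" true. Taking Maya=knight, Theo=knight, Milo=knight, each remaining statement checks out:
  Theo (knight): "if Theo is a knight, then Maya is the same type as Theo" — true. ✓
  Milo (knight): "at least one of the following is true: Theo is a knave; Maya and I are both knights or both knaves" — true. ✓
This is the unique consistent assignment.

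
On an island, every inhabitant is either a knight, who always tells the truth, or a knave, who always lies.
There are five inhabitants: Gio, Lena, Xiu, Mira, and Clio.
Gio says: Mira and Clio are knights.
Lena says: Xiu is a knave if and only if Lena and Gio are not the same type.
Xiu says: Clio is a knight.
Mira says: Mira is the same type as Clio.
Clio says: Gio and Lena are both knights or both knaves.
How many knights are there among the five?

5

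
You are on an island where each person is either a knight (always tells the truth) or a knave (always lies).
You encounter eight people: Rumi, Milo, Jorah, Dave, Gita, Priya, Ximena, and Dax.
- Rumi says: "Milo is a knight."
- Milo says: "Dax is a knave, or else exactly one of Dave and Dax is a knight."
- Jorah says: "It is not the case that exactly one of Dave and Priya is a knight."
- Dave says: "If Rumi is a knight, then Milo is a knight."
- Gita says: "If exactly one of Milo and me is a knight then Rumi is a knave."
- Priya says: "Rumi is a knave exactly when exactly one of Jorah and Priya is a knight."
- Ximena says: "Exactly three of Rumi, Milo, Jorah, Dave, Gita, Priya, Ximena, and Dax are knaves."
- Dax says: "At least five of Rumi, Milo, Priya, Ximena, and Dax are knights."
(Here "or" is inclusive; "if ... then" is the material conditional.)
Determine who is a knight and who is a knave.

Rumi is a knight; "Milo is a knight" is True, as required.
Milo is a knight; "Dax is a knave, or else exactly one of Dave and Dax is a knight" is True, as required.
Jorah is a knight, and the claim "it is not the case that exactly one of Dave and Priya is a knight" is indeed True.
Dave is a knight; "if Rumi is a knight, then Milo is a knight" is True, as required.
Gita is a knight, so "if exactly one of Milo and me is a knight then Rumi is a knave" must be True — and it is.
Priya (knight): "Rumi is a knave exactly when exactly one of Jorah and Priya is a knight" — True. ✓
Since Ximena is a knave, "exactly three of Rumi, Milo, Jorah, Dave, Gita, Priya, Ximena, and Dax are knaves" needs to be False, which holds.
Dax is a knave, and the claim "at least five of Rumi, Milo, Priya, Ximena, and Dax are knights" is indeed False.

Rumi is a knight, Milo is a knight, Jorah is a knight, Dave is a knight, Gita is a knight, Priya is a knight, Ximena is a knave, and Dax is a knave.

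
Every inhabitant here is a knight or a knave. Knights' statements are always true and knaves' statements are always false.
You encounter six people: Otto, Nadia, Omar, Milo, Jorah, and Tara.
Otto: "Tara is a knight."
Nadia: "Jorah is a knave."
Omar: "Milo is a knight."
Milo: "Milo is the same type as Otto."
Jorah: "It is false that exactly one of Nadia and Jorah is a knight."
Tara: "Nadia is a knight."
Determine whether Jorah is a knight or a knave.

Jorah is a knave.

Consistent assignments: {Otto=knight, Nadia=knight, Omar=knight, Milo=knight, Jorah=knave, Tara=knight}; {Otto=knight, Nadia=knight, Omar=knave, Milo=knave, Jorah=knave, Tara=knight}
In every consistent assignment, Jorah is a knave.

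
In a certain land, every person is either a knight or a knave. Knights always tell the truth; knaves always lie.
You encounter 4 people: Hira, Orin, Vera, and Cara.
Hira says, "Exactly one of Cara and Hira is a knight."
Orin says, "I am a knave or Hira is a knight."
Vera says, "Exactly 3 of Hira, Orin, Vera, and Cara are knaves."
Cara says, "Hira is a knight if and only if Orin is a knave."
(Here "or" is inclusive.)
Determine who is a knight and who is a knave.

Hira is a knight, Orin is a knight, Vera is a knave, and Cara is a knave.

Hira is a knight, and the claim "exactly one of Cara and Hira is a knight" is indeed true.
Orin (knight): "I am a knave or Hira is a knight" — true. ✓
Vera (knave): "exactly 3 of Hira, Orin, Vera, and Cara are knaves" — False. ✓
Cara is a knave; "Hira is a knight if and only if Orin is a knave" is False, as required.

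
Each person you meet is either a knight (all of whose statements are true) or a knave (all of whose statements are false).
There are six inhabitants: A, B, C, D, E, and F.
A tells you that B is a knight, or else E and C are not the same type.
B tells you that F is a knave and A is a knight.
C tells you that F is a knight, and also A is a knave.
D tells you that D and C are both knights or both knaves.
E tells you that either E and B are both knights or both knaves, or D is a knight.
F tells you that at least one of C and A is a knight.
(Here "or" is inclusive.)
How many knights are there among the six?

The unique consistent assignment is A=knave, B=knave, C=knight, D=knight, E=knight, F=knight.
That has 4 knights.

4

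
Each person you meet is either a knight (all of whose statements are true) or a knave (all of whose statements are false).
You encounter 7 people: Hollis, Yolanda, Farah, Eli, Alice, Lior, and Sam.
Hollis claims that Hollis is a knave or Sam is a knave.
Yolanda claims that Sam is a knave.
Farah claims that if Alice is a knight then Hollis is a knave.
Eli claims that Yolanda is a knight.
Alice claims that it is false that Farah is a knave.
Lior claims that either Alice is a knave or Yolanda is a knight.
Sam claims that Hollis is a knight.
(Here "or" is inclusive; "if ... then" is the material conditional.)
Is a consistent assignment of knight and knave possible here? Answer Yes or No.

No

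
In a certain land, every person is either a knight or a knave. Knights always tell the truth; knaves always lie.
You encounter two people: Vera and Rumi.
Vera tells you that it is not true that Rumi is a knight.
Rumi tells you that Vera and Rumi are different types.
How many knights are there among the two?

1

The unique consistent assignment is Vera=knave, Rumi=knight.
That has 1 knight.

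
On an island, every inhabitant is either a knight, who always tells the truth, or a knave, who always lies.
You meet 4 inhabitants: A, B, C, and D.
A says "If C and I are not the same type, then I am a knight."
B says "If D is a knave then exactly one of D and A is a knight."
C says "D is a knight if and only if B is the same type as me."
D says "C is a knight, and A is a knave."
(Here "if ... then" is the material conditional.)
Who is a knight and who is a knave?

A (knave): "if C and I are not the same type, then I am a knight" — False. ✓
B is a knight, and the claim "if D is a knave then exactly one of D and A is a knight" is indeed true.
Since C is a knight, "D is a knight if and only if B is the same type as me" needs to be true, which holds.
Since D is a knight, "C is a knight, and A is a knave" needs to be true, which holds.

Knights: B, C, and D. Knaves: A.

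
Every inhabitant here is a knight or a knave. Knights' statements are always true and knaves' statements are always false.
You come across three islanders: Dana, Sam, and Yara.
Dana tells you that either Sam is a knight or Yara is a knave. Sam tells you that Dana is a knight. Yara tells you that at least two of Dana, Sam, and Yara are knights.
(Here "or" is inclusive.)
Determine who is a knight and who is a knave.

Dana (knight): "either Sam is a knight or Yara is a knave" — true. ✓
Sam (knight): "Dana is a knight" — true. ✓
Since Yara is a knight, "at least two of Dana, Sam, and Yara are knights" needs to be true, which holds.

Dana is a knight, Sam is a knight, and Yara is a knight.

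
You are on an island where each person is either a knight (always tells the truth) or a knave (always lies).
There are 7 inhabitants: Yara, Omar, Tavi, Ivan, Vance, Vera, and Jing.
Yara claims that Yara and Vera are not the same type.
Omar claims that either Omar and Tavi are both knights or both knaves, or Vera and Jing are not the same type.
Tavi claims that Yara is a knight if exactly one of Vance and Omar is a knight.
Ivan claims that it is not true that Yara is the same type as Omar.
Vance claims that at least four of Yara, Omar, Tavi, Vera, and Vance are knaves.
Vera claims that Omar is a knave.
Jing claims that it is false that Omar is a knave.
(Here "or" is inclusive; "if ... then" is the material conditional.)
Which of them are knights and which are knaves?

Yara (knight): "Yara and Vera are not the same type" — true. ✓
Omar is a knight; "either Omar and Tavi are both knights or both knaves, or Vera and Jing are not the same type" is true, as required.
Tavi is a knight; "Yara is a knight if exactly one of Vance and Omar is a knight" is true, as required.
Ivan (knave): "it is not true that Yara is the same type as Omar" — false. ✓
Vance is a knave, and the claim "at least four of Yara, Omar, Tavi, Vera, and Vance are knaves" is indeed false.
As a knave, Vera's statement "Omar is a knave" should be false; it is.
Since Jing is a knight, "it is false that Omar is a knave" needs to be true, which holds.

Yara is a knight, Omar is a knight, Tavi is a knight, Ivan is a knave, Vance is a knave, Vera is a knave, and Jing is a knight.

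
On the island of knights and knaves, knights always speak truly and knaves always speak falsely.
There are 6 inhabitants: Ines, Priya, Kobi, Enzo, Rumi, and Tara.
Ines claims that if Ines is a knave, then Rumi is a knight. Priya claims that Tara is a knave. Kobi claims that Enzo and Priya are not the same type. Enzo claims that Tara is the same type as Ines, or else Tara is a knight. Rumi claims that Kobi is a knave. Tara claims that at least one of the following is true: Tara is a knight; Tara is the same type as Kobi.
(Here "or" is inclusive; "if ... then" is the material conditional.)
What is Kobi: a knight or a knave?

Kobi is a knight.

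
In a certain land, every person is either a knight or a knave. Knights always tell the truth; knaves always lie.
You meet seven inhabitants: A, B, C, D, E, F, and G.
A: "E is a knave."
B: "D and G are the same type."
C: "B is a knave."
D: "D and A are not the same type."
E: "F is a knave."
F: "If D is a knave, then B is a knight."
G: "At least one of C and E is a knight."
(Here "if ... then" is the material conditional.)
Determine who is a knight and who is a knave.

A is a knave, B is a knave, C is a knight, D is a knave, E is a knight, F is a knave, and G is a knight.

As a knave, A's statement "E is a knave" should be false; it is.
B is a knave, and the claim "D and G are the same type" is indeed false.
C is a knight; "B is a knave" is True, as required.
D is a knave; "D and A are not the same type" is false, as required.
Since E is a knight, "F is a knave" needs to be True, which holds.
F is a knave; "if D is a knave, then B is a knight" is false, as required.
G is a knight, so "at least one of C and E is a knight" must be True — and it is.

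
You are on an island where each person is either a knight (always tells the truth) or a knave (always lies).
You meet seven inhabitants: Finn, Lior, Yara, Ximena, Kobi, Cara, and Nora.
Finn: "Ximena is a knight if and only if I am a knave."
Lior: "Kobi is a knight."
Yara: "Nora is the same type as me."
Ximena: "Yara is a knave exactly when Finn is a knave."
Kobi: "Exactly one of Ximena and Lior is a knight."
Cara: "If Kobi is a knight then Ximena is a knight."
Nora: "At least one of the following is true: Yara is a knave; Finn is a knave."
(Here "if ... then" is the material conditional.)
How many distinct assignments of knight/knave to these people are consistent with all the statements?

Consistent assignments:
  Finn=knight, Lior=knight, Yara=knave, Ximena=knave, Kobi=knight, Cara=knave, Nora=knight
  Finn=knight, Lior=knave, Yara=knave, Ximena=knave, Kobi=knave, Cara=knight, Nora=knight
  Finn=knave, Lior=knight, Yara=knight, Ximena=knave, Kobi=knight, Cara=knave, Nora=knight
  Finn=knave, Lior=knave, Yara=knight, Ximena=knave, Kobi=knave, Cara=knight, Nora=knight

4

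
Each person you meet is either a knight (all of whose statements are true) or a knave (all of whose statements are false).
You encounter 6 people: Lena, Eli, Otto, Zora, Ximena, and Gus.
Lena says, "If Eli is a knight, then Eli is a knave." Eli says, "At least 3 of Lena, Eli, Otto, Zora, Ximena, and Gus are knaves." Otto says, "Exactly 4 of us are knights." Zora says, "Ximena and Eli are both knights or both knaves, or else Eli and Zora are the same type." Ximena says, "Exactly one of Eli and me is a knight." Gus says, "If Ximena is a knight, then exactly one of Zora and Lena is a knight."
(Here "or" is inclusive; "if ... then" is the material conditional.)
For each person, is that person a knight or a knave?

Knights: Lena, Otto, Zora, and Gus. Knaves: Eli and Ximena.

As a knight, Lena's statement "if Eli is a knight, then Eli is a knave" should be true; it is.
Since Eli is a knave, "at least 3 of Lena, Eli, Otto, Zora, Ximena, and Gus are knaves" needs to be False, which holds.
Otto is a knight; "exactly 4 of us are knights" is true, as required.
Zora is a knight, and the claim "Ximena and Eli are both knights or both knaves, or else Eli and Zora are the same type" is indeed true.
Since Ximena is a knave, "exactly one of Eli and me is a knight" needs to be False, which holds.
Gus is a knight, and the claim "if Ximena is a knight, then exactly one of Zora and Lena is a knight" is indeed true.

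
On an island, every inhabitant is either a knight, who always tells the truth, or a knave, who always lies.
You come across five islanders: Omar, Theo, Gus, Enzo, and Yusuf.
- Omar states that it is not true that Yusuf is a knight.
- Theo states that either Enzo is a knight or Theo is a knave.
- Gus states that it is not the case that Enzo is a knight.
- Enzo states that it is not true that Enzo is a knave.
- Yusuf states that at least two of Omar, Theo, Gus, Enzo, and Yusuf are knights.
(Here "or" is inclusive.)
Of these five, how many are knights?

3

The unique consistent assignment is Omar=knave, Theo=knight, Gus=knave, Enzo=knight, Yusuf=knight.
That has 3 knights.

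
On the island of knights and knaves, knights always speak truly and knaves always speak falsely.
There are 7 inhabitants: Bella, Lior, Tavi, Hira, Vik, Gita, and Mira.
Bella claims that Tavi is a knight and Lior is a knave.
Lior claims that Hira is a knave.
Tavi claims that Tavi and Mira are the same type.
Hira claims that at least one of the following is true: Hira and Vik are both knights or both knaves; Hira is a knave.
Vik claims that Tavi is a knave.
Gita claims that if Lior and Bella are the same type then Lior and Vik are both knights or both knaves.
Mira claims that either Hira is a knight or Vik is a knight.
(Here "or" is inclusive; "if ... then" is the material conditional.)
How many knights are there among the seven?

3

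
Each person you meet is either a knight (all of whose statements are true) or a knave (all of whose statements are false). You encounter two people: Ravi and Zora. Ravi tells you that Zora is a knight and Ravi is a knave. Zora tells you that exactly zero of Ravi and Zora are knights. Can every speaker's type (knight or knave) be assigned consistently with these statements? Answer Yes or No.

No

Checking all 4 assignments, each has at least one speaker whose statement's truth value contradicts their type.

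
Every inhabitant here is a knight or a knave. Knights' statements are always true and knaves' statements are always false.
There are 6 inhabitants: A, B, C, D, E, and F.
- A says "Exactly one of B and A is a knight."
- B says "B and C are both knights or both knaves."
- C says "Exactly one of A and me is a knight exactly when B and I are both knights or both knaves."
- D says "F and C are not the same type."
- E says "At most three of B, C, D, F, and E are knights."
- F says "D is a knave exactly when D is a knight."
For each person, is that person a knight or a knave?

A is a knight; "exactly one of B and A is a knight" is true, as required.
B is a knave, and the claim "B and C are both knights or both knaves" is indeed False.
C is a knight; "exactly one of A and me is a knight exactly when B and I are both knights or both knaves" is true, as required.
D is a knight, so "F and C are not the same type" must be true — and it is.
E is a knight, so "at most three of B, C, D, F, and E are knights" must be true — and it is.
F is a knave, and the claim "D is a knave exactly when D is a knight" is indeed False.

A is a knight, B is a knave, C is a knight, D is a knight, E is a knight, and F is a knave.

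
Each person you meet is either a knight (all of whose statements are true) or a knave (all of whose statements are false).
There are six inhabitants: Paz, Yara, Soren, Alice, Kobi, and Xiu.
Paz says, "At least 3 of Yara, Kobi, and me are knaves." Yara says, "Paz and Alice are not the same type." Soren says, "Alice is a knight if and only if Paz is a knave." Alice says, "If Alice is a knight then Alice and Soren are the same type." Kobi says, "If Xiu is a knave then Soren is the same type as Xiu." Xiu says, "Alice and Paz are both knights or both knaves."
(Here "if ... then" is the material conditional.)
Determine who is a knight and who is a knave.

Paz is a knave; "at least 3 of Yara, Kobi, and me are knaves" is False, as required.
Since Yara is a knight, "Paz and Alice are not the same type" needs to be true, which holds.
Soren is a knight; "Alice is a knight if and only if Paz is a knave" is true, as required.
As a knight, Alice's statement "if Alice is a knight then Alice and Soren are the same type" should be true; it is.
Kobi is a knave, and the claim "if Xiu is a knave then Soren is the same type as Xiu" is indeed False.
Xiu is a knave; "Alice and Paz are both knights or both knaves" is False, as required.

Paz is a knave, Yara is a knight, Soren is a knight, Alice is a knight, Kobi is a knave, and Xiu is a knave.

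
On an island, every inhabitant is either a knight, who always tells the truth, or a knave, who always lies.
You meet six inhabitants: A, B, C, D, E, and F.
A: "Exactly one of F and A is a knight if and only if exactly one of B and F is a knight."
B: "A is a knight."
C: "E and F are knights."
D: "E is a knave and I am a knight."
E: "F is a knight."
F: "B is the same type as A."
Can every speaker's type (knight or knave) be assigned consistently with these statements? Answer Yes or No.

Yes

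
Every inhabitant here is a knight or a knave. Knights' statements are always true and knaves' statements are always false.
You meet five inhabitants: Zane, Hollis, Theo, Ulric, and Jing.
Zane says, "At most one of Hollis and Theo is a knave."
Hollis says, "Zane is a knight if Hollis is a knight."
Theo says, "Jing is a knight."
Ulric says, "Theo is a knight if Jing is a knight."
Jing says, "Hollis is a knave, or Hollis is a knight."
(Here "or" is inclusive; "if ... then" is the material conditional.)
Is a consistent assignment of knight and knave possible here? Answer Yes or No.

Yes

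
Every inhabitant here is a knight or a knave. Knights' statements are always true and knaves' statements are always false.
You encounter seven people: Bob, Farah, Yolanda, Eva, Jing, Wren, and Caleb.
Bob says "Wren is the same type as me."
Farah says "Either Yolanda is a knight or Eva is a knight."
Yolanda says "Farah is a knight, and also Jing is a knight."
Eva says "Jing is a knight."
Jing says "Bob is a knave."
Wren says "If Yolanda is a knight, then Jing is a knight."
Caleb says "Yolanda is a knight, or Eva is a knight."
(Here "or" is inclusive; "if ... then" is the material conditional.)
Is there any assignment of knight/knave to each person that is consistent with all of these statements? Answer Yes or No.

One consistent assignment: Bob=knight, Farah=knave, Yolanda=knave, Eva=knave, Jing=knave, Wren=knight, Caleb=knave.

Yes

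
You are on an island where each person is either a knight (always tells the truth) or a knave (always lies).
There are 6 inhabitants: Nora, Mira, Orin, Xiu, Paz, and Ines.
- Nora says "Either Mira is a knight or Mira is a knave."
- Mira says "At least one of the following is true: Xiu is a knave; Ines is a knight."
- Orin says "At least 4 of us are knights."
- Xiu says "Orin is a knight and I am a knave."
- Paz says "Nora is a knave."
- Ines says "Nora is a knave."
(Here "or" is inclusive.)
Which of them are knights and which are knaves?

Nora is a knight, Mira is a knight, Orin is a knave, Xiu is a knave, Paz is a knave, and Ines is a knave.

As a knight, Nora's statement "either Mira is a knight or Mira is a knave" should be True; it is.
Mira is a knight, so "at least one of the following is true: Xiu is a knave; Ines is a knight" must be True — and it is.
Since Orin is a knave, "at least 4 of us are knights" needs to be false, which holds.
Xiu is a knave; "Orin is a knight and I am a knave" is false, as required.
Since Paz is a knave, "Nora is a knave" needs to be false, which holds.
Since Ines is a knave, "Nora is a knave" needs to be false, which holds.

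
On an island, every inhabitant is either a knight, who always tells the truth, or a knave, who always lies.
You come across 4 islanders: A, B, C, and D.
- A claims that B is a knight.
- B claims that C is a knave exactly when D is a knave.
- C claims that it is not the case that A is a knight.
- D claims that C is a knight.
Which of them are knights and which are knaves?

A is a knight, so "B is a knight" must be True — and it is.
Since B is a knight, "C is a knave exactly when D is a knave" needs to be True, which holds.
C (knave): "it is not the case that A is a knight" — False. ✓
Since D is a knave, "C is a knight" needs to be False, which holds.

A is a knight, B is a knight, C is a knave, and D is a knave.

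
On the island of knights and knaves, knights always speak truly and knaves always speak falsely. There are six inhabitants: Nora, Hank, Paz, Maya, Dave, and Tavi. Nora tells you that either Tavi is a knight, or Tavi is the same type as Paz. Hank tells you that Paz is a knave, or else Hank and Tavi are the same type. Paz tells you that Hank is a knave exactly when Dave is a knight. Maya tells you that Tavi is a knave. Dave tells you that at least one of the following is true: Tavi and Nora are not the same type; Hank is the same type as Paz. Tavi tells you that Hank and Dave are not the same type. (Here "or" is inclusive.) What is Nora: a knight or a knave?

Nora is a knight.

Consistent assignments: {Nora=knight, Hank=knight, Paz=knave, Maya=knight, Dave=knight, Tavi=knave}
In every consistent assignment, Nora is a knight.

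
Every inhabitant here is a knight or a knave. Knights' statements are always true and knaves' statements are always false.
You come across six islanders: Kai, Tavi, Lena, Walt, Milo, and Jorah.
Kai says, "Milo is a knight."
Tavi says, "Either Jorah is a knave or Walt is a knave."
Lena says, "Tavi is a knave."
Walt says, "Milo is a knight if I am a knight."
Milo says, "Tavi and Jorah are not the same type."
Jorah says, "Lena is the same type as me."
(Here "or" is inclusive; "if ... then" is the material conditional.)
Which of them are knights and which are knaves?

Kai is a knight, so "Milo is a knight" must be True — and it is.
Tavi is a knave, so "either Jorah is a knave or Walt is a knave" must be false — and it is.
Lena (knight): "Tavi is a knave" — True. ✓
Walt is a knight, and the claim "Milo is a knight if I am a knight" is indeed True.
As a knight, Milo's statement "Tavi and Jorah are not the same type" should be True; it is.
As a knight, Jorah's statement "Lena is the same type as me" should be True; it is.

Knights: Kai, Lena, Walt, Milo, and Jorah. Knaves: Tavi.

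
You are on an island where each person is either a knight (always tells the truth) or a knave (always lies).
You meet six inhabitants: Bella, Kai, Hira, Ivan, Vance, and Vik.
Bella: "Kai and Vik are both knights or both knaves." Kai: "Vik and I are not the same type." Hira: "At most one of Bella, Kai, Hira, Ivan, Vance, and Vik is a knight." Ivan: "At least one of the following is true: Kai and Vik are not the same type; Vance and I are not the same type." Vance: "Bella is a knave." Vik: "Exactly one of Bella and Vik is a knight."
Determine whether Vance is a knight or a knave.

Vance is a knight.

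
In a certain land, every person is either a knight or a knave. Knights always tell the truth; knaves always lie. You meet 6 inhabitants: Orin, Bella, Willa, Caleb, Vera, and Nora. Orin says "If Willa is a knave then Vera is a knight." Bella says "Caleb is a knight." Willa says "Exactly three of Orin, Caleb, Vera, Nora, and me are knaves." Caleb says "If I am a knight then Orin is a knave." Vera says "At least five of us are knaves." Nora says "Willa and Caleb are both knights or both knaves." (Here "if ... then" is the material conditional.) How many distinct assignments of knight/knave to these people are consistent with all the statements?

1

Consistent assignments:
  Orin=knave, Bella=knight, Willa=knave, Caleb=knight, Vera=knave, Nora=knave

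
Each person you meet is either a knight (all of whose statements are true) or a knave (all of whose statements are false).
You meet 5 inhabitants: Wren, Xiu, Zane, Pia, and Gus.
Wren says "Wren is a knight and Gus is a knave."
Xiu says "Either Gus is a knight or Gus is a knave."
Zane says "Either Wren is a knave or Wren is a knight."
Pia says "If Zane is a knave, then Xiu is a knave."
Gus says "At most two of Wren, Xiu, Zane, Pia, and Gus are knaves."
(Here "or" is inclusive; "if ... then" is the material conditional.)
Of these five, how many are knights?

4

The unique consistent assignment is Wren=knave, Xiu=knight, Zane=knight, Pia=knight, Gus=knight.
That has 4 knights.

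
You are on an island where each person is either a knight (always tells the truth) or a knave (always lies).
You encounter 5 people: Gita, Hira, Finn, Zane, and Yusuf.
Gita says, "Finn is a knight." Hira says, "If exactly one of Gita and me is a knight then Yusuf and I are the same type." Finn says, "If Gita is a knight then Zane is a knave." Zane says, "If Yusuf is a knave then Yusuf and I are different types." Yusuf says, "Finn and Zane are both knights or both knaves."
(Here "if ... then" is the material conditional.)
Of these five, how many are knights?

The unique consistent assignment is Gita=knight, Hira=knight, Finn=knight, Zane=knave, Yusuf=knave.
That has 3 knights.

3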